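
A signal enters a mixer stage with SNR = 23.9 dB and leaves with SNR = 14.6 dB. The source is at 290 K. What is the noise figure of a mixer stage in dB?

9.3 dB

NF (dB) = SNR_in(dB) − SNR_out(dB) when the source is at T₀
NF = 23.9 − 14.6 = 9.3 dB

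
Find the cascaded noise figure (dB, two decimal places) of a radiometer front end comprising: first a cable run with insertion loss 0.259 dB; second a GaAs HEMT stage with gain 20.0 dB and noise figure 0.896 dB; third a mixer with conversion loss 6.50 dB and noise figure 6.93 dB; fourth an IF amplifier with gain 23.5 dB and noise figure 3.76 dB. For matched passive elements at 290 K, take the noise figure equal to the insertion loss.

1.50 dB

Convert to linear (a loss of L dB is a gain of −L dB): F_i = 10^(NF_i/10), G_i = 10^(G_i,dB/10)
  Stage 1: F_1 = 10^(0.259/10) = 1.061, G_1 = 10^(−0.259/10) = 0.9421
  Stage 2: F_2 = 10^(0.896/10) = 1.229, G_2 = 10^(20.0/10) = 100.0
  Stage 3: F_3 = 10^(6.93/10) = 4.932, G_3 = 10^(−6.50/10) = 0.2239
  Stage 4: F_4 = 10^(3.76/10) = 2.377, G_4 = 10^(23.5/10) = 223.9
Friis cascade:
  F = 1.061 + (1.229 − 1)/0.9421 + (4.932 − 1)/94.21 + (2.377 − 1)/21.09 = 1.412
NF = 10 log₁₀(1.412) = 1.50 dB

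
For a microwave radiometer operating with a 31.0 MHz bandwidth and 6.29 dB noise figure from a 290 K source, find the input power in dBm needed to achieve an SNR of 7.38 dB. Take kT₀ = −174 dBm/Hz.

−85.4 dBm

Sensitivity = −174 + 10 log₁₀(B) + NF + SNR_min
= −174 + 74.91 + 6.29 + 7.38
= −85.42 dBm → −85.4 dBm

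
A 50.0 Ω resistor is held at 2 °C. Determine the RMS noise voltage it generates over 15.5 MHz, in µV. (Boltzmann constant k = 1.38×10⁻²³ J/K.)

T = 2 °C + 273.15 = 275.15 K
V_n = √(4kTRB)
4kTRB = 4 × 1.38×10⁻²³ × 275.15 × 5.00×10¹ × 1.55×10⁷ = 1.18×10⁻¹¹ V²
V_n = √(1.18×10⁻¹¹) = 3.43×10⁻⁶ V = 3.43 µV

3.43 µV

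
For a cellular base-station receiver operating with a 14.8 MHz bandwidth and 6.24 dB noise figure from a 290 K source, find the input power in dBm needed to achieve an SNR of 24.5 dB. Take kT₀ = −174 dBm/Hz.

−71.6 dBm

Sensitivity = −174 + 10 log₁₀(B) + NF + SNR_min
= −174 + 71.7 + 6.24 + 24.5
= −71.56 dBm → −71.6 dBm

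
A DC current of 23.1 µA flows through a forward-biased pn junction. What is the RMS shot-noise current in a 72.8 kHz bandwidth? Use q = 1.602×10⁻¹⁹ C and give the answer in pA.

734 pA

I_n = √(2qI·B)
2qI·B = 2 × 1.602×10⁻¹⁹ × 2.31×10⁻⁵ × 7.28×10⁴ = 5.39×10⁻¹⁹ A²
I_n = √(5.39×10⁻¹⁹) = 7.34×10⁻¹⁰ A = 734 pA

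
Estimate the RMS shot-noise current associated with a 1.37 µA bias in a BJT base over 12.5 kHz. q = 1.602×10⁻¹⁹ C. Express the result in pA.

I_n = √(2qI·B)
2qI·B = 2 × 1.602×10⁻¹⁹ × 1.37×10⁻⁶ × 1.25×10⁴ = 5.49×10⁻²¹ A²
I_n = √(5.49×10⁻²¹) = 7.41×10⁻¹¹ A = 74.1 pA

74.1 pA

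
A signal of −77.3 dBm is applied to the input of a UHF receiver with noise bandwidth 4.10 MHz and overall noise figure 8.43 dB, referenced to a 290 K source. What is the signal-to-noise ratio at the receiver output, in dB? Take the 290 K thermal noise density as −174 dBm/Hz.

22.1 dB

Noise floor: N = −174 + 10 log₁₀(B) + NF
10 log₁₀(4.10×10⁶) = 66.13 dB
N = −174 + 66.13 + 8.43 = −99.44 dBm
SNR = P_sig − N = −77.3 − (−99.44) = 22.14 dB → 22.1 dB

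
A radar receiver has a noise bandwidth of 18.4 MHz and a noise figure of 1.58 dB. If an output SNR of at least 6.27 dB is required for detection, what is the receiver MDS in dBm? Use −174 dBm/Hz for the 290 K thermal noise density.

−93.5 dBm

Sensitivity = −174 + 10 log₁₀(B) + NF + SNR_min
= −174 + 72.65 + 1.58 + 6.27
= −93.50 dBm → −93.5 dBm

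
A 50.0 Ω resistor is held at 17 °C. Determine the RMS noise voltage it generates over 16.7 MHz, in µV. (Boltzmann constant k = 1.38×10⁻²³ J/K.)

T = 17 °C + 273.15 = 290.15 K
V_n = √(4kTRB)
4kTRB = 4 × 1.38×10⁻²³ × 290.15 × 5.00×10¹ × 1.67×10⁷ = 1.34×10⁻¹¹ V²
V_n = √(1.34×10⁻¹¹) = 3.66×10⁻⁶ V = 3.66 µV

3.66 µV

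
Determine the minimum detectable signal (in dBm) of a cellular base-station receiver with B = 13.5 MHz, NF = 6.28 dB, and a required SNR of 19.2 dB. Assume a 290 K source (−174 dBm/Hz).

−77.2 dBm

Sensitivity = −174 + 10 log₁₀(B) + NF + SNR_min
= −174 + 71.3 + 6.28 + 19.2
= −77.22 dBm → −77.2 dBm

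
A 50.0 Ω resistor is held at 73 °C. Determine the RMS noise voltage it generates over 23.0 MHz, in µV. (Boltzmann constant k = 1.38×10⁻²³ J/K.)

T = 73 °C + 273.15 = 346.15 K
V_n = √(4kTRB)
4kTRB = 4 × 1.38×10⁻²³ × 346.15 × 5.00×10¹ × 2.30×10⁷ = 2.20×10⁻¹¹ V²
V_n = √(2.20×10⁻¹¹) = 4.69×10⁻⁶ V = 4.69 µV

4.69 µV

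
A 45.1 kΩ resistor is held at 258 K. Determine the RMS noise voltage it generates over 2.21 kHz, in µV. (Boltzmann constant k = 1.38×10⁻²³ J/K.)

1.19 µV

V_n = √(4kTRB)
4kTRB = 4 × 1.38×10⁻²³ × 258 × 4.51×10⁴ × 2.21×10³ = 1.42×10⁻¹² V²
V_n = √(1.42×10⁻¹²) = 1.19×10⁻⁶ V = 1.19 µV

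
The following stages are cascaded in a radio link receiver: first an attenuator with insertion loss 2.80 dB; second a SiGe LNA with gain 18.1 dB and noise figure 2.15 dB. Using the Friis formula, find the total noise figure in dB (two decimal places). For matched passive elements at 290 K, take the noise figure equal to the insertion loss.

Convert to linear (a loss of L dB is a gain of −L dB): F_i = 10^(NF_i/10), G_i = 10^(G_i,dB/10)
  Stage 1: F_1 = 10^(2.80/10) = 1.905, G_1 = 10^(−2.80/10) = 0.5248
  Stage 2: F_2 = 10^(2.15/10) = 1.641, G_2 = 10^(18.1/10) = 64.57
Friis cascade:
  F = 1.905 + (1.641 − 1)/0.5248 = 3.126
NF = 10 log₁₀(3.126) = 4.95 dB

4.95 dB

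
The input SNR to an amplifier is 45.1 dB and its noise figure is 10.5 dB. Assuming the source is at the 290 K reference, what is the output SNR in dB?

34.6 dB

By definition F = SNR_in/SNR_out, so in dB: SNR_out = SNR_in − NF
SNR_out = 45.1 − 10.5 = 34.6 dB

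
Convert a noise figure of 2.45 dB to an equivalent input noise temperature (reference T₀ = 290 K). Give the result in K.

F = 10^(2.45/10) = 1.75792
T_e = (F − 1)·T₀ = (1.75792 − 1) × 290 = 220 K

220 K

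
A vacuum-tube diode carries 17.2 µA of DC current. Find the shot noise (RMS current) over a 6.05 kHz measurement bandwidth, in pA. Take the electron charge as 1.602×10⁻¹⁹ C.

183 pA

I_n = √(2qI·B)
2qI·B = 2 × 1.602×10⁻¹⁹ × 1.72×10⁻⁵ × 6.05×10³ = 3.33×10⁻²⁰ A²
I_n = √(3.33×10⁻²⁰) = 1.83×10⁻¹⁰ A = 183 pA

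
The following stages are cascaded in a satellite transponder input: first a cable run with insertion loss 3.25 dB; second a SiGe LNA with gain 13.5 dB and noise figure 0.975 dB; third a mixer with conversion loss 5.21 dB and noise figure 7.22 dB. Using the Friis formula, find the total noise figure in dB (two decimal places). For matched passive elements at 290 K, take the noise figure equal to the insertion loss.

4.84 dB

Convert to linear (a loss of L dB is a gain of −L dB): F_i = 10^(NF_i/10), G_i = 10^(G_i,dB/10)
  Stage 1: F_1 = 10^(3.25/10) = 2.113, G_1 = 10^(−3.25/10) = 0.4732
  Stage 2: F_2 = 10^(0.975/10) = 1.252, G_2 = 10^(13.5/10) = 22.39
  Stage 3: F_3 = 10^(7.22/10) = 5.272, G_3 = 10^(−5.21/10) = 0.3013
Friis cascade:
  F = 2.113 + (1.252 − 1)/0.4732 + (5.272 − 1)/10.59 = 3.049
NF = 10 log₁₀(3.049) = 4.84 dB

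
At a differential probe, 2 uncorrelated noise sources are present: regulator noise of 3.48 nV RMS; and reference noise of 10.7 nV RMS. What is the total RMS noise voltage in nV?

Uncorrelated sources add in power (mean-square): V_tot = √(ΣV_i²)
V_tot = √[(3.48×10⁻⁹)² + (1.07×10⁻⁸)²] = 1.13×10⁻⁸ V = 11.3 nV

11.3 nV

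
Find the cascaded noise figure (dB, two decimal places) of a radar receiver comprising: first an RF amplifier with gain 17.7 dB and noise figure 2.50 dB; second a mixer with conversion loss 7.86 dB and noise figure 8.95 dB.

Convert to linear (a loss of L dB is a gain of −L dB): F_i = 10^(NF_i/10), G_i = 10^(G_i,dB/10)
  Stage 1: F_1 = 10^(2.50/10) = 1.778, G_1 = 10^(17.7/10) = 58.88
  Stage 2: F_2 = 10^(8.95/10) = 7.852, G_2 = 10^(−7.86/10) = 0.1637
Friis cascade:
  F = 1.778 + (7.852 − 1)/58.88 = 1.895
NF = 10 log₁₀(1.895) = 2.78 dB

2.78 dB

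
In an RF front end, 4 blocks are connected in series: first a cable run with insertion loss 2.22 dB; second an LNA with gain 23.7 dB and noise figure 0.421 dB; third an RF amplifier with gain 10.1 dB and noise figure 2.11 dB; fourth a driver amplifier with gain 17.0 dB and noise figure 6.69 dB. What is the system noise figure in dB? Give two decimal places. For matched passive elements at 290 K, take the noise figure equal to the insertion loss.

Convert to linear (a loss of L dB is a gain of −L dB): F_i = 10^(NF_i/10), G_i = 10^(G_i,dB/10)
  Stage 1: F_1 = 10^(2.22/10) = 1.667, G_1 = 10^(−2.22/10) = 0.5998
  Stage 2: F_2 = 10^(0.421/10) = 1.102, G_2 = 10^(23.7/10) = 234.4
  Stage 3: F_3 = 10^(2.11/10) = 1.626, G_3 = 10^(10.1/10) = 10.23
  Stage 4: F_4 = 10^(6.69/10) = 4.667, G_4 = 10^(17.0/10) = 50.12
Friis cascade:
  F = 1.667 + (1.102 − 1)/0.5998 + (1.626 − 1)/140.6 + (4.667 − 1)/1439 = 1.844
NF = 10 log₁₀(1.844) = 2.66 dB

2.66 dB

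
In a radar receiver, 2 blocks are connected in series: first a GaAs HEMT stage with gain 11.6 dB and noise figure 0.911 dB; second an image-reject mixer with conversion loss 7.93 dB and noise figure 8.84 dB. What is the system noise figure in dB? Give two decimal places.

2.29 dB

Convert to linear (a loss of L dB is a gain of −L dB): F_i = 10^(NF_i/10), G_i = 10^(G_i,dB/10)
  Stage 1: F_1 = 10^(0.911/10) = 1.233, G_1 = 10^(11.6/10) = 14.45
  Stage 2: F_2 = 10^(8.84/10) = 7.656, G_2 = 10^(−7.93/10) = 0.1611
Friis cascade:
  F = 1.233 + (7.656 − 1)/14.45 = 1.694
NF = 10 log₁₀(1.694) = 2.29 dB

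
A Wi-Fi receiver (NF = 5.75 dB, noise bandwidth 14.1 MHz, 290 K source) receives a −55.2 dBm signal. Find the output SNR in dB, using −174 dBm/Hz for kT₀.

41.6 dB

Noise floor: N = −174 + 10 log₁₀(B) + NF
10 log₁₀(1.41×10⁷) = 71.49 dB
N = −174 + 71.49 + 5.75 = −96.76 dBm
SNR = P_sig − N = −55.2 − (−96.76) = 41.56 dB → 41.6 dB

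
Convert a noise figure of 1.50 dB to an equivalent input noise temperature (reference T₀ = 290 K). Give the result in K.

F = 10^(1.50/10) = 1.41254
T_e = (F − 1)·T₀ = (1.41254 − 1) × 290 = 120 K

120 K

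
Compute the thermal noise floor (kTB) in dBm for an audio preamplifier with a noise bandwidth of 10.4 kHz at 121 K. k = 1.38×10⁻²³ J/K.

P_n = kTB = 1.38×10⁻²³ × 121 × 1.04×10⁴ = 1.74×10⁻¹⁷ W
In dBm: 10 log₁₀(1.74×10⁻¹⁷ / 10⁻³) = −137.6 dBm

−137.6 dBm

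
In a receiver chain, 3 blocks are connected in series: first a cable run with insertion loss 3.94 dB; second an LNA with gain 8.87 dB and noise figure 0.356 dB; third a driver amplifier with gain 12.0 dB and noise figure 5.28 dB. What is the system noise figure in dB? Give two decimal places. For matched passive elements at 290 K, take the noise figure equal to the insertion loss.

Convert to linear (a loss of L dB is a gain of −L dB): F_i = 10^(NF_i/10), G_i = 10^(G_i,dB/10)
  Stage 1: F_1 = 10^(3.94/10) = 2.477, G_1 = 10^(−3.94/10) = 0.4036
  Stage 2: F_2 = 10^(0.356/10) = 1.085, G_2 = 10^(8.87/10) = 7.709
  Stage 3: F_3 = 10^(5.28/10) = 3.373, G_3 = 10^(12.0/10) = 15.85
Friis cascade:
  F = 2.477 + (1.085 − 1)/0.4036 + (3.373 − 1)/3.112 = 3.452
NF = 10 log₁₀(3.452) = 5.38 dB

5.38 dB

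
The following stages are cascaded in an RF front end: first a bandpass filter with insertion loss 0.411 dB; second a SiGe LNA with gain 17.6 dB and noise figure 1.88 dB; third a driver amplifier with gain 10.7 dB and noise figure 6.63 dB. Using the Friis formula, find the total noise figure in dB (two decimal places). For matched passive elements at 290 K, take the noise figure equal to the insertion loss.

2.46 dB

Convert to linear (a loss of L dB is a gain of −L dB): F_i = 10^(NF_i/10), G_i = 10^(G_i,dB/10)
  Stage 1: F_1 = 10^(0.411/10) = 1.099, G_1 = 10^(−0.411/10) = 0.9097
  Stage 2: F_2 = 10^(1.88/10) = 1.542, G_2 = 10^(17.6/10) = 57.54
  Stage 3: F_3 = 10^(6.63/10) = 4.603, G_3 = 10^(10.7/10) = 11.75
Friis cascade:
  F = 1.099 + (1.542 − 1)/0.9097 + (4.603 − 1)/52.35 = 1.764
NF = 10 log₁₀(1.764) = 2.46 dB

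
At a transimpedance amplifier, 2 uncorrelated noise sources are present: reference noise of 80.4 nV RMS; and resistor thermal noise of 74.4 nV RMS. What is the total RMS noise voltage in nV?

Uncorrelated sources add in power (mean-square): V_tot = √(ΣV_i²)
V_tot = √[(8.04×10⁻⁸)² + (7.44×10⁻⁸)²] = 1.10×10⁻⁷ V = 110 nV

110 nV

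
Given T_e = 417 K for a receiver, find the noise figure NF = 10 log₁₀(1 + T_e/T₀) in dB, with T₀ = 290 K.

F = 1 + T_e/T₀ = 1 + 417/290 = 2.43793
NF = 10 log₁₀(2.43793) = 3.87 dB

3.87 dB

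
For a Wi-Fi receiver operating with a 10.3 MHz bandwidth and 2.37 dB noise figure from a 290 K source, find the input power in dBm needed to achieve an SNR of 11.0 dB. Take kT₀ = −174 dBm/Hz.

−90.5 dBm

Sensitivity = −174 + 10 log₁₀(B) + NF + SNR_min
= −174 + 70.13 + 2.37 + 11.0
= −90.50 dBm → −90.5 dBm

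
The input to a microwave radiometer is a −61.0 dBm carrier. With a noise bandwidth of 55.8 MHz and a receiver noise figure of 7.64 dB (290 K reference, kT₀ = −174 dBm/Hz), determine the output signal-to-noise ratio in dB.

Noise floor: N = −174 + 10 log₁₀(B) + NF
10 log₁₀(5.58×10⁷) = 77.47 dB
N = −174 + 77.47 + 7.64 = −88.89 dBm
SNR = P_sig − N = −61.0 − (−88.89) = 27.89 dB → 27.9 dB

27.9 dB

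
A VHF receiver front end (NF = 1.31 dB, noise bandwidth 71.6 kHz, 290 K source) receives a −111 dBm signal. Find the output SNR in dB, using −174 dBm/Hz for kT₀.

13.1 dB

Noise floor: N = −174 + 10 log₁₀(B) + NF
10 log₁₀(7.16×10⁴) = 48.55 dB
N = −174 + 48.55 + 1.31 = −124.14 dBm
SNR = P_sig − N = −111 − (−124.14) = 13.14 dB → 13.1 dB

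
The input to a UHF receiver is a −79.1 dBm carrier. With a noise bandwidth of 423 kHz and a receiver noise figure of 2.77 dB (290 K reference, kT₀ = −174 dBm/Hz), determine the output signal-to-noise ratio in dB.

35.9 dB

Noise floor: N = −174 + 10 log₁₀(B) + NF
10 log₁₀(4.23×10⁵) = 56.26 dB
N = −174 + 56.26 + 2.77 = −114.97 dBm
SNR = P_sig − N = −79.1 − (−114.97) = 35.87 dB → 35.9 dB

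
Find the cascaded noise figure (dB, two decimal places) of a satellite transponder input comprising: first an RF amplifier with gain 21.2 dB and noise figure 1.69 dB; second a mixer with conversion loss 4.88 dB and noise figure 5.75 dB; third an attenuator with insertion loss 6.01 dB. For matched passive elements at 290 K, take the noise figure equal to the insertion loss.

Convert to linear (a loss of L dB is a gain of −L dB): F_i = 10^(NF_i/10), G_i = 10^(G_i,dB/10)
  Stage 1: F_1 = 10^(1.69/10) = 1.476, G_1 = 10^(21.2/10) = 131.8
  Stage 2: F_2 = 10^(5.75/10) = 3.758, G_2 = 10^(−4.88/10) = 0.3251
  Stage 3: F_3 = 10^(6.01/10) = 3.990, G_3 = 10^(−6.01/10) = 0.2506
Friis cascade:
  F = 1.476 + (3.758 − 1)/131.8 + (3.990 − 1)/42.85 = 1.566
NF = 10 log₁₀(1.566) = 1.95 dB

1.95 dB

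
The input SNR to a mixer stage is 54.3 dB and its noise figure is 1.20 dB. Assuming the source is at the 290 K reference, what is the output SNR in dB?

By definition F = SNR_in/SNR_out, so in dB: SNR_out = SNR_in − NF
SNR_out = 54.3 − 1.20 = 53.10 dB

53.10 dB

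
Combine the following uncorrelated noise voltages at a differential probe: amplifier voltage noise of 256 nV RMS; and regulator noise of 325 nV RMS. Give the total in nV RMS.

414 nV

Uncorrelated sources add in power (mean-square): V_tot = √(ΣV_i²)
V_tot = √[(2.56×10⁻⁷)² + (3.25×10⁻⁷)²] = 4.14×10⁻⁷ V = 414 nV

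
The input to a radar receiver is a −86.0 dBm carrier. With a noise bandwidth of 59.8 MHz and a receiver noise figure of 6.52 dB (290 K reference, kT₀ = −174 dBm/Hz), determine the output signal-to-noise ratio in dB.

Noise floor: N = −174 + 10 log₁₀(B) + NF
10 log₁₀(5.98×10⁷) = 77.77 dB
N = −174 + 77.77 + 6.52 = −89.71 dBm
SNR = P_sig − N = −86.0 − (−89.71) = 3.71 dB → 3.7 dB

3.7 dB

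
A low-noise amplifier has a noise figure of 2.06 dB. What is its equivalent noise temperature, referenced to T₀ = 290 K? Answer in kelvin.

F = 10^(2.06/10) = 1.60694
T_e = (F − 1)·T₀ = (1.60694 − 1) × 290 = 176 K

176 K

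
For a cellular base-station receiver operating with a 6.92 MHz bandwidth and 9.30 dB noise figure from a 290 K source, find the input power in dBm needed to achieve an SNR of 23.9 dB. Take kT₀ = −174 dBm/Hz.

−72.4 dBm

Sensitivity = −174 + 10 log₁₀(B) + NF + SNR_min
= −174 + 68.4 + 9.30 + 23.9
= −72.40 dBm → −72.4 dBm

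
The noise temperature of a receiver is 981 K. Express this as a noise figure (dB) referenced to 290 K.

6.42 dB

F = 1 + T_e/T₀ = 1 + 981/290 = 4.38276
NF = 10 log₁₀(4.38276) = 6.42 dB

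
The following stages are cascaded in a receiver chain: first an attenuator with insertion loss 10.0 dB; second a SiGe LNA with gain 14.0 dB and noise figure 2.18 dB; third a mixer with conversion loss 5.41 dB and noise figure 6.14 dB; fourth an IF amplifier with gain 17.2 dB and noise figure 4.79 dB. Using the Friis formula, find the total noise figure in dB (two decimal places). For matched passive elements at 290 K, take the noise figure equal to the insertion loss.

Convert to linear (a loss of L dB is a gain of −L dB): F_i = 10^(NF_i/10), G_i = 10^(G_i,dB/10)
  Stage 1: F_1 = 10^(10.0/10) = 10.00, G_1 = 10^(−10.0/10) = 0.1000
  Stage 2: F_2 = 10^(2.18/10) = 1.652, G_2 = 10^(14.0/10) = 25.12
  Stage 3: F_3 = 10^(6.14/10) = 4.111, G_3 = 10^(−5.41/10) = 0.2877
  Stage 4: F_4 = 10^(4.79/10) = 3.013, G_4 = 10^(17.2/10) = 52.48
Friis cascade:
  F = 10.00 + (1.652 − 1)/0.1000 + (4.111 − 1)/2.512 + (3.013 − 1)/0.7228 = 20.54
NF = 10 log₁₀(20.54) = 13.13 dB

13.13 dB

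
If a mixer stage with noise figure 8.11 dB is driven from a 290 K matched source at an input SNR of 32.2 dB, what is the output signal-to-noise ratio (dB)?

24.09 dB

By definition F = SNR_in/SNR_out, so in dB: SNR_out = SNR_in − NF
SNR_out = 32.2 − 8.11 = 24.09 dB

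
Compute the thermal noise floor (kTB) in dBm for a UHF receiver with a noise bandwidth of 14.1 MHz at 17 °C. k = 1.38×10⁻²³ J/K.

T = 17 °C + 273.15 = 290.15 K
P_n = kTB = 1.38×10⁻²³ × 290.15 × 1.41×10⁷ = 5.65×10⁻¹⁴ W
In dBm: 10 log₁₀(5.65×10⁻¹⁴ / 10⁻³) = −102.5 dBm

−102.5 dBm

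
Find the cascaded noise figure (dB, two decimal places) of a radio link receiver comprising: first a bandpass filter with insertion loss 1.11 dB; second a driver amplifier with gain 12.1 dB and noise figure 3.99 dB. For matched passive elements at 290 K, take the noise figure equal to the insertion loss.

5.10 dB

Convert to linear (a loss of L dB is a gain of −L dB): F_i = 10^(NF_i/10), G_i = 10^(G_i,dB/10)
  Stage 1: F_1 = 10^(1.11/10) = 1.291, G_1 = 10^(−1.11/10) = 0.7745
  Stage 2: F_2 = 10^(3.99/10) = 2.506, G_2 = 10^(12.1/10) = 16.22
Friis cascade:
  F = 1.291 + (2.506 − 1)/0.7745 = 3.236
NF = 10 log₁₀(3.236) = 5.10 dB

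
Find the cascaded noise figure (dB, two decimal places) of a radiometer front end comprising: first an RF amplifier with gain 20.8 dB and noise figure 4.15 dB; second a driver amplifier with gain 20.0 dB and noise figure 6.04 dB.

Convert to linear (a loss of L dB is a gain of −L dB): F_i = 10^(NF_i/10), G_i = 10^(G_i,dB/10)
  Stage 1: F_1 = 10^(4.15/10) = 2.600, G_1 = 10^(20.8/10) = 120.2
  Stage 2: F_2 = 10^(6.04/10) = 4.018, G_2 = 10^(20.0/10) = 100.0
Friis cascade:
  F = 2.600 + (4.018 − 1)/120.2 = 2.625
NF = 10 log₁₀(2.625) = 4.19 dB

4.19 dB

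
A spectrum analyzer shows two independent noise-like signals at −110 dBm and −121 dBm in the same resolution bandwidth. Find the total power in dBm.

−109.7 dBm

Convert to linear, add, convert back:
P₁ = 1.00×10⁻¹⁴ W, P₂ = 7.94×10⁻¹⁶ W
P_tot = 1.08×10⁻¹⁴ W → 10 log₁₀(P_tot / 10⁻³) = −109.7 dBm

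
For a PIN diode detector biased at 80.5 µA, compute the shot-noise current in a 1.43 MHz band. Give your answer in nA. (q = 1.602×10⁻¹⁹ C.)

6.07 nA

I_n = √(2qI·B)
2qI·B = 2 × 1.602×10⁻¹⁹ × 8.05×10⁻⁵ × 1.43×10⁶ = 3.69×10⁻¹⁷ A²
I_n = √(3.69×10⁻¹⁷) = 6.07×10⁻⁹ A = 6.07 nA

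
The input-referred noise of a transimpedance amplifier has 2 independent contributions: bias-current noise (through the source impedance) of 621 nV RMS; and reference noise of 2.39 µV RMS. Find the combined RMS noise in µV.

Uncorrelated sources add in power (mean-square): V_tot = √(ΣV_i²)
V_tot = √[(6.21×10⁻⁷)² + (2.39×10⁻⁶)²] = 2.47×10⁻⁶ V = 2.47 µV

2.47 µV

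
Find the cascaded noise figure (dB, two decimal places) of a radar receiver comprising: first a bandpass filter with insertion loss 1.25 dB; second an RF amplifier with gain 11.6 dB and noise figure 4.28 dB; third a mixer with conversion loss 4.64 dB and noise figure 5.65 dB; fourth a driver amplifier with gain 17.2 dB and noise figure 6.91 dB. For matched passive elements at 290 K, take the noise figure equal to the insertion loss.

Convert to linear (a loss of L dB is a gain of −L dB): F_i = 10^(NF_i/10), G_i = 10^(G_i,dB/10)
  Stage 1: F_1 = 10^(1.25/10) = 1.334, G_1 = 10^(−1.25/10) = 0.7499
  Stage 2: F_2 = 10^(4.28/10) = 2.679, G_2 = 10^(11.6/10) = 14.45
  Stage 3: F_3 = 10^(5.65/10) = 3.673, G_3 = 10^(−4.64/10) = 0.3436
  Stage 4: F_4 = 10^(6.91/10) = 4.909, G_4 = 10^(17.2/10) = 52.48
Friis cascade:
  F = 1.334 + (2.679 − 1)/0.7499 + (3.673 − 1)/10.84 + (4.909 − 1)/3.724 = 4.869
NF = 10 log₁₀(4.869) = 6.87 dB

6.87 dB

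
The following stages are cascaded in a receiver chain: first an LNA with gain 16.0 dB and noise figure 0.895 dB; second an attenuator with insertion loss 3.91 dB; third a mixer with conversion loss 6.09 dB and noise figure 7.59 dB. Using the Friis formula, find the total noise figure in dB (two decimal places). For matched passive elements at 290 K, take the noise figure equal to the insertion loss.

Convert to linear (a loss of L dB is a gain of −L dB): F_i = 10^(NF_i/10), G_i = 10^(G_i,dB/10)
  Stage 1: F_1 = 10^(0.895/10) = 1.229, G_1 = 10^(16.0/10) = 39.81
  Stage 2: F_2 = 10^(3.91/10) = 2.460, G_2 = 10^(−3.91/10) = 0.4064
  Stage 3: F_3 = 10^(7.59/10) = 5.741, G_3 = 10^(−6.09/10) = 0.2460
Friis cascade:
  F = 1.229 + (2.460 − 1)/39.81 + (5.741 − 1)/16.18 = 1.559
NF = 10 log₁₀(1.559) = 1.93 dB

1.93 dB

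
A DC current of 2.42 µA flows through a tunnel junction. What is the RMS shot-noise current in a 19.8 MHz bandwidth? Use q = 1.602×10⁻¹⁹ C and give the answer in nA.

I_n = √(2qI·B)
2qI·B = 2 × 1.602×10⁻¹⁹ × 2.42×10⁻⁶ × 1.98×10⁷ = 1.54×10⁻¹⁷ A²
I_n = √(1.54×10⁻¹⁷) = 3.92×10⁻⁹ A = 3.92 nA

3.92 nA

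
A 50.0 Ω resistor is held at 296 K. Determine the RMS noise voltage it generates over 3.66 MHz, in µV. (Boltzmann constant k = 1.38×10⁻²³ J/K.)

V_n = √(4kTRB)
4kTRB = 4 × 1.38×10⁻²³ × 296 × 5.00×10¹ × 3.66×10⁶ = 2.99×10⁻¹² V²
V_n = √(2.99×10⁻¹²) = 1.73×10⁻⁶ V = 1.73 µV

1.73 µV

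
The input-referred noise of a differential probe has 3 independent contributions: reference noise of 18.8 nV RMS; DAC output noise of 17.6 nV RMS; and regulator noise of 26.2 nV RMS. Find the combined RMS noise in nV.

36.7 nV

Uncorrelated sources add in power (mean-square): V_tot = √(ΣV_i²)
V_tot = √[(1.88×10⁻⁸)² + (1.76×10⁻⁸)² + (2.62×10⁻⁸)²] = 3.67×10⁻⁸ V = 36.7 nV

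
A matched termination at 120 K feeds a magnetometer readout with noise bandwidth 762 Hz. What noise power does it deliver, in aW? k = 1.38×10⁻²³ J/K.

1.26 aW

P_n = kTB = 1.38×10⁻²³ × 120 × 7.62×10² = 1.26×10⁻¹⁸ W = 1.26 aW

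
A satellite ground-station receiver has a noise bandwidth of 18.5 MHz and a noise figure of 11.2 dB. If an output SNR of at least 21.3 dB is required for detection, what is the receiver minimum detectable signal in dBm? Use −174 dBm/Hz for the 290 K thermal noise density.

Sensitivity = −174 + 10 log₁₀(B) + NF + SNR_min
= −174 + 72.67 + 11.2 + 21.3
= −68.83 dBm → −68.8 dBm

−68.8 dBm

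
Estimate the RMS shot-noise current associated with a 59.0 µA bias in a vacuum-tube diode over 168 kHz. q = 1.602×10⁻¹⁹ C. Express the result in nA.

I_n = √(2qI·B)
2qI·B = 2 × 1.602×10⁻¹⁹ × 5.90×10⁻⁵ × 1.68×10⁵ = 3.18×10⁻¹⁸ A²
I_n = √(3.18×10⁻¹⁸) = 1.78×10⁻⁹ A = 1.78 nA

1.78 nA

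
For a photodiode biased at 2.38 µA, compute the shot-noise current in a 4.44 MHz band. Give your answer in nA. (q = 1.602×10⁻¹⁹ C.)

I_n = √(2qI·B)
2qI·B = 2 × 1.602×10⁻¹⁹ × 2.38×10⁻⁶ × 4.44×10⁶ = 3.39×10⁻¹⁸ A²
I_n = √(3.39×10⁻¹⁸) = 1.84×10⁻⁹ A = 1.84 nA

1.84 nA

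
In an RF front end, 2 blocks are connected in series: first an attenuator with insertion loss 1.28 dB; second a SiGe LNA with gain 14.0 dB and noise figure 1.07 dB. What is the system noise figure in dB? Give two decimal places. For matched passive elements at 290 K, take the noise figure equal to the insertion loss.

Convert to linear (a loss of L dB is a gain of −L dB): F_i = 10^(NF_i/10), G_i = 10^(G_i,dB/10)
  Stage 1: F_1 = 10^(1.28/10) = 1.343, G_1 = 10^(−1.28/10) = 0.7447
  Stage 2: F_2 = 10^(1.07/10) = 1.279, G_2 = 10^(14.0/10) = 25.12
Friis cascade:
  F = 1.343 + (1.279 − 1)/0.7447 = 1.718
NF = 10 log₁₀(1.718) = 2.35 dB

2.35 dB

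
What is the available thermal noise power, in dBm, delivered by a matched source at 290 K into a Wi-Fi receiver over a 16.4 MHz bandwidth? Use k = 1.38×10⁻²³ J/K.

−101.8 dBm

P_n = kTB = 1.38×10⁻²³ × 290 × 1.64×10⁷ = 6.56×10⁻¹⁴ W
In dBm: 10 log₁₀(6.56×10⁻¹⁴ / 10⁻³) = −101.8 dBm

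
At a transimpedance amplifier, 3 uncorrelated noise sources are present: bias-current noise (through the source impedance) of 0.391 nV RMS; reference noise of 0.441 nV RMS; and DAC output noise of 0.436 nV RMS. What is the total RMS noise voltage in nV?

Uncorrelated sources add in power (mean-square): V_tot = √(ΣV_i²)
V_tot = √[(3.91×10⁻¹⁰)² + (4.41×10⁻¹⁰)² + (4.36×10⁻¹⁰)²] = 7.33×10⁻¹⁰ V = 0.733 nV

0.733 nV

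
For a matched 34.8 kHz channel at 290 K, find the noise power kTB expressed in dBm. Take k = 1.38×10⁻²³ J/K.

P_n = kTB = 1.38×10⁻²³ × 290 × 3.48×10⁴ = 1.39×10⁻¹⁶ W
In dBm: 10 log₁₀(1.39×10⁻¹⁶ / 10⁻³) = −128.6 dBm

−128.6 dBm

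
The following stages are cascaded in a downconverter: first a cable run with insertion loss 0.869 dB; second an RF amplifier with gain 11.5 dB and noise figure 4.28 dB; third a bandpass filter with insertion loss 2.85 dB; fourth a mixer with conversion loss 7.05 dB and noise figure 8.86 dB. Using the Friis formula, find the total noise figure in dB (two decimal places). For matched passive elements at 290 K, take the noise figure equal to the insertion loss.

Convert to linear (a loss of L dB is a gain of −L dB): F_i = 10^(NF_i/10), G_i = 10^(G_i,dB/10)
  Stage 1: F_1 = 10^(0.869/10) = 1.222, G_1 = 10^(−0.869/10) = 0.8187
  Stage 2: F_2 = 10^(4.28/10) = 2.679, G_2 = 10^(11.5/10) = 14.13
  Stage 3: F_3 = 10^(2.85/10) = 1.928, G_3 = 10^(−2.85/10) = 0.5188
  Stage 4: F_4 = 10^(8.86/10) = 7.691, G_4 = 10^(−7.05/10) = 0.1972
Friis cascade:
  F = 1.222 + (2.679 − 1)/0.8187 + (1.928 − 1)/11.56 + (7.691 − 1)/5.999 = 4.468
NF = 10 log₁₀(4.468) = 6.50 dB

6.50 dB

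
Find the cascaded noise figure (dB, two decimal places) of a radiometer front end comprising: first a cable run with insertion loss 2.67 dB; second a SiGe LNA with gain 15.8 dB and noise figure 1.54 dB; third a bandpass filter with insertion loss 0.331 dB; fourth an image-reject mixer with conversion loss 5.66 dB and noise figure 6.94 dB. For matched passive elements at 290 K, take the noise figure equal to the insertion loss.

Convert to linear (a loss of L dB is a gain of −L dB): F_i = 10^(NF_i/10), G_i = 10^(G_i,dB/10)
  Stage 1: F_1 = 10^(2.67/10) = 1.849, G_1 = 10^(−2.67/10) = 0.5408
  Stage 2: F_2 = 10^(1.54/10) = 1.426, G_2 = 10^(15.8/10) = 38.02
  Stage 3: F_3 = 10^(0.331/10) = 1.079, G_3 = 10^(−0.331/10) = 0.9266
  Stage 4: F_4 = 10^(6.94/10) = 4.943, G_4 = 10^(−5.66/10) = 0.2716
Friis cascade:
  F = 1.849 + (1.426 − 1)/0.5408 + (1.079 − 1)/20.56 + (4.943 − 1)/19.05 = 2.847
NF = 10 log₁₀(2.847) = 4.54 dB

4.54 dB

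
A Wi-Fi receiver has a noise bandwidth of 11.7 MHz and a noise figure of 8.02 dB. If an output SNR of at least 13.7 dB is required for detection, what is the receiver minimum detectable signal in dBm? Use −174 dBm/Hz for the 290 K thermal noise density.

Sensitivity = −174 + 10 log₁₀(B) + NF + SNR_min
= −174 + 70.68 + 8.02 + 13.7
= −81.60 dBm → −81.6 dBm

−81.6 dBm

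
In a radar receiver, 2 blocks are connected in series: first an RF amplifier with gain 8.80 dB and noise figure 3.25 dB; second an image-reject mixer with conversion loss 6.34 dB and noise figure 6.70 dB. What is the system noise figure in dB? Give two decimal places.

4.15 dB

Convert to linear (a loss of L dB is a gain of −L dB): F_i = 10^(NF_i/10), G_i = 10^(G_i,dB/10)
  Stage 1: F_1 = 10^(3.25/10) = 2.113, G_1 = 10^(8.80/10) = 7.586
  Stage 2: F_2 = 10^(6.70/10) = 4.677, G_2 = 10^(−6.34/10) = 0.2323
Friis cascade:
  F = 2.113 + (4.677 − 1)/7.586 = 2.598
NF = 10 log₁₀(2.598) = 4.15 dB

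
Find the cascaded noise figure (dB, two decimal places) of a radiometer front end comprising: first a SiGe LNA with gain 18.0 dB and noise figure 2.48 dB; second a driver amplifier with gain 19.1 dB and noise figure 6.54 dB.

Convert to linear (a loss of L dB is a gain of −L dB): F_i = 10^(NF_i/10), G_i = 10^(G_i,dB/10)
  Stage 1: F_1 = 10^(2.48/10) = 1.770, G_1 = 10^(18.0/10) = 63.10
  Stage 2: F_2 = 10^(6.54/10) = 4.508, G_2 = 10^(19.1/10) = 81.28
Friis cascade:
  F = 1.770 + (4.508 − 1)/63.10 = 1.826
NF = 10 log₁₀(1.826) = 2.61 dB

2.61 dB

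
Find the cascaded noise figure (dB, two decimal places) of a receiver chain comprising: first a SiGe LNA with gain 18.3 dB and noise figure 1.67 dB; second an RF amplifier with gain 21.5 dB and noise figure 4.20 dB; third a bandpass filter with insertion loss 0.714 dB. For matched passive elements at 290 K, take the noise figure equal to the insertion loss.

1.74 dB

Convert to linear (a loss of L dB is a gain of −L dB): F_i = 10^(NF_i/10), G_i = 10^(G_i,dB/10)
  Stage 1: F_1 = 10^(1.67/10) = 1.469, G_1 = 10^(18.3/10) = 67.61
  Stage 2: F_2 = 10^(4.20/10) = 2.630, G_2 = 10^(21.5/10) = 141.3
  Stage 3: F_3 = 10^(0.714/10) = 1.179, G_3 = 10^(−0.714/10) = 0.8484
Friis cascade:
  F = 1.469 + (2.630 − 1)/67.61 + (1.179 − 1)/9550 = 1.493
NF = 10 log₁₀(1.493) = 1.74 dB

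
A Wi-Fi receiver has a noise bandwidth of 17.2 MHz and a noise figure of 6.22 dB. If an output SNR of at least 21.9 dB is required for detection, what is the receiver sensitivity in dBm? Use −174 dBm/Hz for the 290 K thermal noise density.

−73.5 dBm

Sensitivity = −174 + 10 log₁₀(B) + NF + SNR_min
= −174 + 72.36 + 6.22 + 21.9
= −73.52 dBm → −73.5 dBm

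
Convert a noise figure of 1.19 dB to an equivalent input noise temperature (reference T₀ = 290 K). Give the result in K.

91.4 K

F = 10^(1.19/10) = 1.31522
T_e = (F − 1)·T₀ = (1.31522 − 1) × 290 = 91.4 K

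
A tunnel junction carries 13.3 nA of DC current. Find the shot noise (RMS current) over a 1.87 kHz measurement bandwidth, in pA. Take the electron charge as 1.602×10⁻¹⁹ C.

2.82 pA

I_n = √(2qI·B)
2qI·B = 2 × 1.602×10⁻¹⁹ × 1.33×10⁻⁸ × 1.87×10³ = 7.97×10⁻²⁴ A²
I_n = √(7.97×10⁻²⁴) = 2.82×10⁻¹² A = 2.82 pA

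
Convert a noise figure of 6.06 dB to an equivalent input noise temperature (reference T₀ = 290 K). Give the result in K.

F = 10^(6.06/10) = 4.03645
T_e = (F − 1)·T₀ = (4.03645 − 1) × 290 = 881 K

881 K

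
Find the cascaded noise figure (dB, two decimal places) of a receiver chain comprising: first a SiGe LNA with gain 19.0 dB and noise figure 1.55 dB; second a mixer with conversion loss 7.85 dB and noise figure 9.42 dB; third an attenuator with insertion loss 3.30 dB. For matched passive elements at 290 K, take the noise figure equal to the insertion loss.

2.08 dB

Convert to linear (a loss of L dB is a gain of −L dB): F_i = 10^(NF_i/10), G_i = 10^(G_i,dB/10)
  Stage 1: F_1 = 10^(1.55/10) = 1.429, G_1 = 10^(19.0/10) = 79.43
  Stage 2: F_2 = 10^(9.42/10) = 8.750, G_2 = 10^(−7.85/10) = 0.1641
  Stage 3: F_3 = 10^(3.30/10) = 2.138, G_3 = 10^(−3.30/10) = 0.4677
Friis cascade:
  F = 1.429 + (8.750 − 1)/79.43 + (2.138 − 1)/13.03 = 1.614
NF = 10 log₁₀(1.614) = 2.08 dB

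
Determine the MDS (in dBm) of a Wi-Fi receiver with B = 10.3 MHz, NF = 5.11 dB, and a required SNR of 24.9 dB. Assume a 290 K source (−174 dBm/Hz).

−73.9 dBm

Sensitivity = −174 + 10 log₁₀(B) + NF + SNR_min
= −174 + 70.13 + 5.11 + 24.9
= −73.86 dBm → −73.9 dBm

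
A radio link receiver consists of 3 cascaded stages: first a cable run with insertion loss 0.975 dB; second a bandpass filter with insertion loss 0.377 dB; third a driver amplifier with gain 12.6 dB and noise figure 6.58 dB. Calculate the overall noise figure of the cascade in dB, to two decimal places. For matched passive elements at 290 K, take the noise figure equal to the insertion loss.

Convert to linear (a loss of L dB is a gain of −L dB): F_i = 10^(NF_i/10), G_i = 10^(G_i,dB/10)
  Stage 1: F_1 = 10^(0.975/10) = 1.252, G_1 = 10^(−0.975/10) = 0.7989
  Stage 2: F_2 = 10^(0.377/10) = 1.091, G_2 = 10^(−0.377/10) = 0.9169
  Stage 3: F_3 = 10^(6.58/10) = 4.550, G_3 = 10^(12.6/10) = 18.20
Friis cascade:
  F = 1.252 + (1.091 − 1)/0.7989 + (4.550 − 1)/0.7325 = 6.212
NF = 10 log₁₀(6.212) = 7.93 dB

7.93 dB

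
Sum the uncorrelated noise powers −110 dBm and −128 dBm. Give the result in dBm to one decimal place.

−109.9 dBm

Convert to linear, add, convert back:
P₁ = 1.00×10⁻¹⁴ W, P₂ = 1.58×10⁻¹⁶ W
P_tot = 1.02×10⁻¹⁴ W → 10 log₁₀(P_tot / 10⁻³) = −109.9 dBm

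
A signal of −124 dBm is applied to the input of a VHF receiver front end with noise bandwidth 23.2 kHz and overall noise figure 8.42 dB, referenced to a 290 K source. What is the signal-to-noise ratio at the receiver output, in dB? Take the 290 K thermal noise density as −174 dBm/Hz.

Noise floor: N = −174 + 10 log₁₀(B) + NF
10 log₁₀(2.32×10⁴) = 43.65 dB
N = −174 + 43.65 + 8.42 = −121.93 dBm
SNR = P_sig − N = −124 − (−121.93) = −2.07 dB → −2.1 dB

−2.1 dB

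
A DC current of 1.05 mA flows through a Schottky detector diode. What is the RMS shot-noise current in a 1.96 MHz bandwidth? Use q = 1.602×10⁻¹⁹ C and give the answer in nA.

25.7 nA

I_n = √(2qI·B)
2qI·B = 2 × 1.602×10⁻¹⁹ × 1.05×10⁻³ × 1.96×10⁶ = 6.59×10⁻¹⁶ A²
I_n = √(6.59×10⁻¹⁶) = 2.57×10⁻⁸ A = 25.7 nA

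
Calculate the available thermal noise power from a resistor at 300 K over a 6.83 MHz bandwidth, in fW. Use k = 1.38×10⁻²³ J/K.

28.3 fW

P_n = kTB = 1.38×10⁻²³ × 300 × 6.83×10⁶ = 2.83×10⁻¹⁴ W = 28.3 fW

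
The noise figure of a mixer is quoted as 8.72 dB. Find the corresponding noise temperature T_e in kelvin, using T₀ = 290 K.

1870 K

F = 10^(8.72/10) = 7.44732
T_e = (F − 1)·T₀ = (7.44732 − 1) × 290 = 1870 K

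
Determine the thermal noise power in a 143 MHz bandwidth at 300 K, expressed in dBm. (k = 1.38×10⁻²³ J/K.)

P_n = kTB = 1.38×10⁻²³ × 300 × 1.43×10⁸ = 5.92×10⁻¹³ W
In dBm: 10 log₁₀(5.92×10⁻¹³ / 10⁻³) = −92.3 dBm

−92.3 dBm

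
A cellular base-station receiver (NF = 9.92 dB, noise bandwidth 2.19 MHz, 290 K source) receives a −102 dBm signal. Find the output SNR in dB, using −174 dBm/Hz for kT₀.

−1.3 dB

Noise floor: N = −174 + 10 log₁₀(B) + NF
10 log₁₀(2.19×10⁶) = 63.4 dB
N = −174 + 63.4 + 9.92 = −100.68 dBm
SNR = P_sig − N = −102 − (−100.68) = −1.32 dB → −1.3 dB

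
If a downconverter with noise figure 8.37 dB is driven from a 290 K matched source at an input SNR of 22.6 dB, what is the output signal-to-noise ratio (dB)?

By definition F = SNR_in/SNR_out, so in dB: SNR_out = SNR_in − NF
SNR_out = 22.6 − 8.37 = 14.23 dB

14.23 dB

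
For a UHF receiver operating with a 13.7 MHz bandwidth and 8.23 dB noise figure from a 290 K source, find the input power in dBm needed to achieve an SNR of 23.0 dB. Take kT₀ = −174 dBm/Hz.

−71.4 dBm

Sensitivity = −174 + 10 log₁₀(B) + NF + SNR_min
= −174 + 71.37 + 8.23 + 23.0
= −71.40 dBm → −71.4 dBm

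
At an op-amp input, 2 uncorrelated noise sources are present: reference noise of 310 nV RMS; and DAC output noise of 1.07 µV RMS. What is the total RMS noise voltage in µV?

1.11 µV

Uncorrelated sources add in power (mean-square): V_tot = √(ΣV_i²)
V_tot = √[(3.10×10⁻⁷)² + (1.07×10⁻⁶)²] = 1.11×10⁻⁶ V = 1.11 µV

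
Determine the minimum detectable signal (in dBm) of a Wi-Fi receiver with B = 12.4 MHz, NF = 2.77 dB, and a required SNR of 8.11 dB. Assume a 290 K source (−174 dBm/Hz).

Sensitivity = −174 + 10 log₁₀(B) + NF + SNR_min
= −174 + 70.93 + 2.77 + 8.11
= −92.19 dBm → −92.2 dBm

−92.2 dBm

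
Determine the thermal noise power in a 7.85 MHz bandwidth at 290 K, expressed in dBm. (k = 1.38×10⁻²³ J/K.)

−105.0 dBm

P_n = kTB = 1.38×10⁻²³ × 290 × 7.85×10⁶ = 3.14×10⁻¹⁴ W
In dBm: 10 log₁₀(3.14×10⁻¹⁴ / 10⁻³) = −105.0 dBm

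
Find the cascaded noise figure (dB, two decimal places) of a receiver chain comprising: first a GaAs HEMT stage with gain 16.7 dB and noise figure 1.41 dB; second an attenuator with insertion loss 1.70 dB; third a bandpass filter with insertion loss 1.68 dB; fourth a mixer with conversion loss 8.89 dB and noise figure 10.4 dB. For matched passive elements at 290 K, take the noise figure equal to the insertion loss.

Convert to linear (a loss of L dB is a gain of −L dB): F_i = 10^(NF_i/10), G_i = 10^(G_i,dB/10)
  Stage 1: F_1 = 10^(1.41/10) = 1.384, G_1 = 10^(16.7/10) = 46.77
  Stage 2: F_2 = 10^(1.70/10) = 1.479, G_2 = 10^(−1.70/10) = 0.6761
  Stage 3: F_3 = 10^(1.68/10) = 1.472, G_3 = 10^(−1.68/10) = 0.6792
  Stage 4: F_4 = 10^(10.4/10) = 10.96, G_4 = 10^(−8.89/10) = 0.1291
Friis cascade:
  F = 1.384 + (1.479 − 1)/46.77 + (1.472 − 1)/31.62 + (10.96 − 1)/21.48 = 1.873
NF = 10 log₁₀(1.873) = 2.72 dB

2.72 dB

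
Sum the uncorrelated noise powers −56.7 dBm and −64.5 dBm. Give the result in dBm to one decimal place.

Convert to linear, add, convert back:
P₁ = 2.14×10⁻⁹ W, P₂ = 3.55×10⁻¹⁰ W
P_tot = 2.49×10⁻⁹ W → 10 log₁₀(P_tot / 10⁻³) = −56.0 dBm

−56.0 dBm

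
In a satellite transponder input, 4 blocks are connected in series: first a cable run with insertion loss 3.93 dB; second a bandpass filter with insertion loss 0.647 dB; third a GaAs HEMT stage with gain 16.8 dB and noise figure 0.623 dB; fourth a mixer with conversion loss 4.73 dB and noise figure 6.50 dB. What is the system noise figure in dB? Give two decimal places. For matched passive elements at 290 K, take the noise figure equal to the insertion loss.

5.46 dB

Convert to linear (a loss of L dB is a gain of −L dB): F_i = 10^(NF_i/10), G_i = 10^(G_i,dB/10)
  Stage 1: F_1 = 10^(3.93/10) = 2.472, G_1 = 10^(−3.93/10) = 0.4046
  Stage 2: F_2 = 10^(0.647/10) = 1.161, G_2 = 10^(−0.647/10) = 0.8616
  Stage 3: F_3 = 10^(0.623/10) = 1.154, G_3 = 10^(16.8/10) = 47.86
  Stage 4: F_4 = 10^(6.50/10) = 4.467, G_4 = 10^(−4.73/10) = 0.3365
Friis cascade:
  F = 2.472 + (1.161 − 1)/0.4046 + (1.154 − 1)/0.3486 + (4.467 − 1)/16.68 = 3.519
NF = 10 log₁₀(3.519) = 5.46 dB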